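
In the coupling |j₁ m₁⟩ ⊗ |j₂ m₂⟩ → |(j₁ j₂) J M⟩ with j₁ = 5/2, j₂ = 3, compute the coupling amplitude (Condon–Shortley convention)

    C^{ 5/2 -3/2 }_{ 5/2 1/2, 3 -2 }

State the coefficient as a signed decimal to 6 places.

√[6·3!2!3!/9! · 3!2!1!5!1!4!] = √(288/7)
  +(−1)^0/∏(0,3,2,1,0,2)! = 1/24  (running 1/24)
  +(−1)^1/∏(1,2,1,0,1,3)! = -1/12  (running -1/24)
⟨..|..⟩ = √(288/7)·(-1/24) = -0.267261

-0.267261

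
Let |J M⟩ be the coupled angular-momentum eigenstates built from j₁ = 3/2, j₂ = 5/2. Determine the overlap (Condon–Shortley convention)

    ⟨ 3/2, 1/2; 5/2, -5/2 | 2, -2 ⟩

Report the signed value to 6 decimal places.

j₁+j₂−J=2  J+j₁−j₂=1  J−j₁+j₂=3  j₁+j₂+J+1=7
(j₁±m₁, j₂±m₂, J±M) = (2,1,0,5,0,4)
P² = 480/7
sum k=0..0:
  [0] +1/12 = 1/12
S = 1/12
C² = P²·S² = 10/21 ; C = +0.690066

+√(10/21) = +0.690066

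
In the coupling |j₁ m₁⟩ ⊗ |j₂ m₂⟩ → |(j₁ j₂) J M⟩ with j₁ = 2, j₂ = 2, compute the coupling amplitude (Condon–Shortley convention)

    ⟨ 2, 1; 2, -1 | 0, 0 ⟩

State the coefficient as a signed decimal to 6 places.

j₁+j₂−J=4  J+j₁−j₂=0  J−j₁+j₂=0  j₁+j₂+J+1=5
(j₁±m₁, j₂±m₂, J±M) = (3,1,1,3,0,0)
P² = 36/5
sum k=1..1:
  [1] −1/6 = -1/6
S = -1/6
C² = P²·S² = 1/5 ; C = -0.447214

−√(1/5) ≈ -0.447214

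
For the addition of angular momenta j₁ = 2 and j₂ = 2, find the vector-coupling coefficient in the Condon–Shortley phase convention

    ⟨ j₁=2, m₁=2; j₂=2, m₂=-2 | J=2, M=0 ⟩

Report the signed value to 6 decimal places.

+0.534522

√[5·2!2!2!/7! · 4!0!0!4!2!2!] = √(128/7)
  +(−1)^0/∏(0,2,0,0,2,2)! = 1/8  (running 1/8)
⟨..|..⟩ = √(128/7)·(1/8) = +0.534522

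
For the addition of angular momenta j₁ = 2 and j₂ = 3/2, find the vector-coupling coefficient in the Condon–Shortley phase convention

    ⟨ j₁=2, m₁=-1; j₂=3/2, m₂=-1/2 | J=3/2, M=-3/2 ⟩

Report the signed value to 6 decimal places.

−√(2/5) = -0.632456

√[4·2!2!1!/6! · 1!3!1!2!0!3!] = √(8/5)
  +(−1)^1/∏(1,1,2,0,0,1)! = -1/2  (running -1/2)
⟨..|..⟩ = √(8/5)·(-1/2) = -0.632456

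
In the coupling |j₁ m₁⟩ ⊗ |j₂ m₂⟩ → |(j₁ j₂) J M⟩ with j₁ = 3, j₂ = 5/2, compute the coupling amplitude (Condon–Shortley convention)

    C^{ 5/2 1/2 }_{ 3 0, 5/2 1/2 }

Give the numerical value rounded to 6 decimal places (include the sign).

√[6·3!3!2!/9! · 3!3!3!2!3!2!] = √(216/35)
  +(−1)^1/∏(1,2,2,2,1,0)! = -1/8  (running -1/8)
  +(−1)^2/∏(2,1,1,1,2,1)! = 1/4  (running 1/8)
  +(−1)^3/∏(3,0,0,0,3,2)! = -1/72  (running 1/9)
⟨..|..⟩ = √(216/35)·(1/9) = +0.276026

+√(8/105) = +0.276026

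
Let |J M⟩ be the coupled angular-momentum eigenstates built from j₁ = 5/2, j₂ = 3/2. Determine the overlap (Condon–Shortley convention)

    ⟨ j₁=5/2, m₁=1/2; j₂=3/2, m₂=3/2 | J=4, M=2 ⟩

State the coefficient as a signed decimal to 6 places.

j₁+j₂−J=0  J+j₁−j₂=5  J−j₁+j₂=3  j₁+j₂+J+1=9
(j₁±m₁, j₂±m₂, J±M) = (3,2,3,0,6,2)
P² = 12960/7
sum k=0..0:
  [0] +1/72 = 1/72
S = 1/72
C² = P²·S² = 5/14 ; C = +0.597614

+√(5/14) ≈ +0.597614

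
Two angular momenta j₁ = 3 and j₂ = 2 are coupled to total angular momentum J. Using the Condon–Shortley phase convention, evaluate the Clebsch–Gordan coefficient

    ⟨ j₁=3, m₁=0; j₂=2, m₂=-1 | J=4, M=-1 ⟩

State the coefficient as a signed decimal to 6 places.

j₁+j₂−J=1  J+j₁−j₂=5  J−j₁+j₂=3  j₁+j₂+J+1=10
(j₁±m₁, j₂±m₂, J±M) = (3,3,1,3,3,5)
P² = 1944/7
sum k=0..1:
  [0] +1/24 = 1/24
  [1] −1/72 = -1/72
S = 1/36
C² = P²·S² = 3/14 ; C = +0.462910

+√(3/14) = +0.462910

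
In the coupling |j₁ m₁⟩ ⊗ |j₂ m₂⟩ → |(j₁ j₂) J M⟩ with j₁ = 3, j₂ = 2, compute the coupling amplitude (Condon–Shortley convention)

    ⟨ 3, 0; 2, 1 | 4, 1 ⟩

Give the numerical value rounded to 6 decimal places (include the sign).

-0.462910  (= −√(3/14))

triangle: 1!*5!*3!/10! = 720/3628800
(j±m)!: 3!*3!*3!*1!*5!*3! = 155520
prefactor² = (2J+1)*Δ*N² = 1944/7
  k=0: +1/(0!*1!*3!*3!*2!*0!) = 1/72
  k=1: −1/(1!*0!*2!*2!*3!*1!) = -1/24
Σ = -1/36  ⇒  CG² = 1944/7*(-1/36)² = 3/14
CG = −√(3/14) = -0.462910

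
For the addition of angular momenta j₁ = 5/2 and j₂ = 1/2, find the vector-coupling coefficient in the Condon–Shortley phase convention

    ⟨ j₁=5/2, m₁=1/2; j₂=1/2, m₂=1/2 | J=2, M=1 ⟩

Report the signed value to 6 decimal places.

j₁+j₂−J=1  J+j₁−j₂=4  J−j₁+j₂=0  j₁+j₂+J+1=6
(j₁±m₁, j₂±m₂, J±M) = (3,2,1,0,3,1)
P² = 12
sum k=1..1:
  [1] −1/6 = -1/6
S = -1/6
C² = P²·S² = 1/3 ; C = -0.577350

-0.577350  (= −√(1/3))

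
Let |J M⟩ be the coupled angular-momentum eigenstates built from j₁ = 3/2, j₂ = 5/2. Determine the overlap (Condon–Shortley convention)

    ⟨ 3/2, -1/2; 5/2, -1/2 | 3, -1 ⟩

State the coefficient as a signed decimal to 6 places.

-0.129099  (= −√(1/60))

j₁+j₂−J=1  J+j₁−j₂=2  J−j₁+j₂=4  j₁+j₂+J+1=8
(j₁±m₁, j₂±m₂, J±M) = (1,2,2,3,2,4)
P² = 48/5
sum k=0..1:
  [0] +1/8 = 1/8
  [1] −1/6 = -1/6
S = -1/24
C² = P²·S² = 1/60 ; C = -0.129099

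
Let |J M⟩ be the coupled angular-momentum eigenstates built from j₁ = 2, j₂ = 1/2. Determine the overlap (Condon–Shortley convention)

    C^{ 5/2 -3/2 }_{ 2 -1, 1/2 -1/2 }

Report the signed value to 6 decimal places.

√[6·0!4!1!/6! · 1!3!0!1!1!4!] = √(144/5)
  +(−1)^0/∏(0,0,3,0,1,1)! = 1/6  (running 1/6)
⟨..|..⟩ = √(144/5)·(1/6) = +0.894427

+√(4/5) ≈ +0.894427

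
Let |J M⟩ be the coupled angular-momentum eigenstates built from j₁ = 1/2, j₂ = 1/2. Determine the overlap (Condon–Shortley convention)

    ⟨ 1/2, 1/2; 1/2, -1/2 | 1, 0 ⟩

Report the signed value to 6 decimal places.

+√(1/2) = +0.707107

triangle: 0!*1!*1!/3! = 1/6
(j±m)!: 1!*0!*0!*1!*1!*1! = 1
prefactor² = (2J+1)*Δ*N² = 1/2
  k=0: +1/(0!*0!*0!*0!*1!*1!) = 1
Σ = 1  ⇒  CG² = 1/2*1² = 1/2
CG = +√(1/2) = +0.707107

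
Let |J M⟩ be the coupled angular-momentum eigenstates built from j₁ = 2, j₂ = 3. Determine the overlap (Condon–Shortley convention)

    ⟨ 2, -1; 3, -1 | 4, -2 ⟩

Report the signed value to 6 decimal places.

-0.188982  (= −√(1/28))

√[9·1!3!5!/10! · 1!3!2!4!2!6!] = √(5184/7)
  +(−1)^0/∏(0,1,3,2,0,3)! = 1/72  (running 1/72)
  +(−1)^1/∏(1,0,2,1,1,4)! = -1/48  (running -1/144)
⟨..|..⟩ = √(5184/7)·(-1/144) = -0.188982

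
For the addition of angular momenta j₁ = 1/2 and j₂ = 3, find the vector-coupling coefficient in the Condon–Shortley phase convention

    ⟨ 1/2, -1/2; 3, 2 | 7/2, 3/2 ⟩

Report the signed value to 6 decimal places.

j₁+j₂−J=0  J+j₁−j₂=1  J−j₁+j₂=6  j₁+j₂+J+1=8
(j₁±m₁, j₂±m₂, J±M) = (0,1,5,1,5,2)
P² = 28800/7
sum k=0..0:
  [0] +1/120 = 1/120
S = 1/120
C² = P²·S² = 2/7 ; C = +0.534522

+√(2/7) = +0.534522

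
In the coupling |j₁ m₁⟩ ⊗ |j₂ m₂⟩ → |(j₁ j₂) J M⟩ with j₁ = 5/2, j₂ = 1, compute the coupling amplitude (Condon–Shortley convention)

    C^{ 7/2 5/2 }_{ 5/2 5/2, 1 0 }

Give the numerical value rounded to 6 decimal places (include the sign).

j₁+j₂−J=0  J+j₁−j₂=5  J−j₁+j₂=2  j₁+j₂+J+1=8
(j₁±m₁, j₂±m₂, J±M) = (5,0,1,1,6,1)
P² = 28800/7
sum k=0..0:
  [0] +1/120 = 1/120
S = 1/120
C² = P²·S² = 2/7 ; C = +0.534522

+0.534522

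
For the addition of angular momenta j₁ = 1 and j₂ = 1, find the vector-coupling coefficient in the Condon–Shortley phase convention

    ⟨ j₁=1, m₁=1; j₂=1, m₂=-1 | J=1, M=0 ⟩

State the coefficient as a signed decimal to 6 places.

+√(1/2) ≈ +0.707107

√[3·1!1!1!/4! · 2!0!0!2!1!1!] = √(1/2)
  +(−1)^0/∏(0,1,0,0,1,1)! = 1  (running 1)
⟨..|..⟩ = √(1/2)·(1) = +0.707107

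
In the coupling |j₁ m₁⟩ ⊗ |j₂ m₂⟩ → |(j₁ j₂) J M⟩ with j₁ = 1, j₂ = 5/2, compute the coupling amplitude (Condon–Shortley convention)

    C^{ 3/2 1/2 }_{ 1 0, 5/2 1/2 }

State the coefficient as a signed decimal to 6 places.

-0.632456

triangle: 2!×0!×3!/6! = 12/720
(j±m)!: 1!×1!×3!×2!×2!×1! = 24
prefactor² = (2J+1)×Δ×N² = 8/5
  k=1: −1/(1!×1!×0!×2!×0!×1!) = -1/2
Σ = -1/2  ⇒  CG² = 8/5×(-1/2)² = 2/5
CG = −√(2/5) = -0.632456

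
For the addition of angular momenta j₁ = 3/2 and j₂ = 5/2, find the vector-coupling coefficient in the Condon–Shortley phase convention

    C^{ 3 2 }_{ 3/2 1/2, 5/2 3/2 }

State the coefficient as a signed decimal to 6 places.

√[7·1!2!4!/8! · 2!1!4!1!5!1!] = √(48)
  +(−1)^0/∏(0,1,1,4,1,0)! = 1/24  (running 1/24)
  +(−1)^1/∏(1,0,0,3,2,1)! = -1/12  (running -1/24)
⟨..|..⟩ = √(48)·(-1/24) = -0.288675

−√(1/12) ≈ -0.288675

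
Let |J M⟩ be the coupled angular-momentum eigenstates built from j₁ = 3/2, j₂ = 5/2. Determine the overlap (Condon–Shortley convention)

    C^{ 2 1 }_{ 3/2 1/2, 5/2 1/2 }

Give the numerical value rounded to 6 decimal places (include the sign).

-0.545545  (= −√(25/84))

j₁+j₂−J=2  J+j₁−j₂=1  J−j₁+j₂=3  j₁+j₂+J+1=7
(j₁±m₁, j₂±m₂, J±M) = (2,1,3,2,3,1)
P² = 12/7
sum k=0..1:
  [0] +1/12 = 1/12
  [1] −1/2 = -1/2
S = -5/12
C² = P²·S² = 25/84 ; C = -0.545545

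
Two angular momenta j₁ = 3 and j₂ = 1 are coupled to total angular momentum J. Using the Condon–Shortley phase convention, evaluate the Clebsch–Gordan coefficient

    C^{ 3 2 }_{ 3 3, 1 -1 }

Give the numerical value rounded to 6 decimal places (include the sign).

+√(1/4) ≈ +0.500000

triangle: 1!*5!*1!/8! = 120/40320
(j±m)!: 6!*0!*0!*2!*5!*1! = 172800
prefactor² = (2J+1)*Δ*N² = 3600
  k=0: +1/(0!*1!*0!*0!*5!*1!) = 1/120
Σ = 1/120  ⇒  CG² = 3600*1/120² = 1/4
CG = +√(1/4) = +0.500000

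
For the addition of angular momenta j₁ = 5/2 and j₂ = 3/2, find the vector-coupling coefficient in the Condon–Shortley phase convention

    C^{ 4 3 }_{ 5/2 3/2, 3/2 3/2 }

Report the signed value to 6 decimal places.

√[9·0!5!3!/9! · 4!1!3!0!7!1!] = √(12960)
  +(−1)^0/∏(0,0,1,3,4,0)! = 1/144  (running 1/144)
⟨..|..⟩ = √(12960)·(1/144) = +0.790569

+√(5/8) = +0.790569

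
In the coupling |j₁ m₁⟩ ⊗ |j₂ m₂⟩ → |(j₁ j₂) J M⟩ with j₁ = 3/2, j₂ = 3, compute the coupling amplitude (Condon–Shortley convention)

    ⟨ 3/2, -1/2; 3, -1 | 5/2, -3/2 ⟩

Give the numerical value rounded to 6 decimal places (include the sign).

triangle: 2!×1!×4!/8! = 48/40320
(j±m)!: 1!×2!×2!×4!×1!×4! = 2304
prefactor² = (2J+1)×Δ×N² = 576/35
  k=1: −1/(1!×1!×1!×1!×0!×3!) = -1/6
  k=2: +1/(2!×0!×0!×0!×1!×4!) = 1/48
Σ = -7/48  ⇒  CG² = 576/35×(-7/48)² = 7/20
CG = −√(7/20) = -0.591608

-0.591608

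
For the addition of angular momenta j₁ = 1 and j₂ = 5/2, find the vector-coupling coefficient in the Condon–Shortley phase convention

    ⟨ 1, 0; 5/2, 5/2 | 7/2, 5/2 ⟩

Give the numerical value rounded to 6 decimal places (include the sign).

triangle: 0!×2!×5!/8! = 240/40320
(j±m)!: 1!×1!×5!×0!×6!×1! = 86400
prefactor² = (2J+1)×Δ×N² = 28800/7
  k=0: +1/(0!×0!×1!×5!×1!×0!) = 1/120
Σ = 1/120  ⇒  CG² = 28800/7×1/120² = 2/7
CG = +√(2/7) = +0.534522

+0.534522  (= +√(2/7))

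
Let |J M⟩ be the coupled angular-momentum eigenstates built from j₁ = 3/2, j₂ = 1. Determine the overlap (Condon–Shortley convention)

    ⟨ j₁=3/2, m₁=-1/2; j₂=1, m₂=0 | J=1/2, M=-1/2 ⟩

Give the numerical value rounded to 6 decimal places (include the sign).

triangle: 2!×1!×0!/4! = 2/24
(j±m)!: 1!×2!×1!×1!×0!×1! = 2
prefactor² = (2J+1)×Δ×N² = 1/3
  k=1: −1/(1!×1!×1!×0!×0!×0!) = -1
Σ = -1  ⇒  CG² = 1/3×(-1)² = 1/3
CG = −√(1/3) = -0.577350

−√(1/3) ≈ -0.577350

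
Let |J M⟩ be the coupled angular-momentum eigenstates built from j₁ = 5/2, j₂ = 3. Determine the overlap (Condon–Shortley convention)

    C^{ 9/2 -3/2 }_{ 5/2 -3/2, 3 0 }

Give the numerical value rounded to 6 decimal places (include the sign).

−√(45/154) ≈ -0.540562

√[10·1!4!5!/11! · 1!4!3!3!3!6!] = √(207360/77)
  +(−1)^0/∏(0,1,4,3,0,2)! = 1/288  (running 1/288)
  +(−1)^1/∏(1,0,3,2,1,3)! = -1/72  (running -1/96)
⟨..|..⟩ = √(207360/77)·(-1/96) = -0.540562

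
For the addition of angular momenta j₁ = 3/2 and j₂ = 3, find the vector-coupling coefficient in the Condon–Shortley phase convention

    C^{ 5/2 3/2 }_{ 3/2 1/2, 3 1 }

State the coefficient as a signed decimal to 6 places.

√[6·2!1!4!/8! · 2!1!4!2!4!1!] = √(576/35)
  +(−1)^0/∏(0,2,1,4,0,0)! = 1/48  (running 1/48)
  +(−1)^1/∏(1,1,0,3,1,1)! = -1/6  (running -7/48)
⟨..|..⟩ = √(576/35)·(-7/48) = -0.591608

−√(7/20) ≈ -0.591608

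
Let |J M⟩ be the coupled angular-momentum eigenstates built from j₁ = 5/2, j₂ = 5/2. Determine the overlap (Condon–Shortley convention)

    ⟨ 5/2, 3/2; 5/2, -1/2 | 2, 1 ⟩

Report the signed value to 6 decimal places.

triangle: 3!*2!*2!/8! = 24/40320
(j±m)!: 4!*1!*2!*3!*3!*1! = 1728
prefactor² = (2J+1)*Δ*N² = 36/7
  k=0: +1/(0!*3!*1!*2!*1!*0!) = 1/12
  k=1: −1/(1!*2!*0!*1!*2!*1!) = -1/4
Σ = -1/6  ⇒  CG² = 36/7*(-1/6)² = 1/7
CG = −√(1/7) = -0.377964

−√(1/7) ≈ -0.377964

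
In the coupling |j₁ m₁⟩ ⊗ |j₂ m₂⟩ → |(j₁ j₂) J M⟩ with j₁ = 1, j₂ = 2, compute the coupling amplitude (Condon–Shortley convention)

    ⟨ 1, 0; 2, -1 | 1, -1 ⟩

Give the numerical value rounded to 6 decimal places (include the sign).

−√(3/10) = -0.547723

√[3·2!0!2!/5! · 1!1!1!3!0!2!] = √(6/5)
  +(−1)^1/∏(1,1,0,0,0,2)! = -1/2  (running -1/2)
⟨..|..⟩ = √(6/5)·(-1/2) = -0.547723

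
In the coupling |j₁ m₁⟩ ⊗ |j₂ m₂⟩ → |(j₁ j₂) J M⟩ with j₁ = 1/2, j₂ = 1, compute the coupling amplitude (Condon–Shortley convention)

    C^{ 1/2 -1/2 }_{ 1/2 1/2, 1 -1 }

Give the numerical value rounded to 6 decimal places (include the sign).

+0.816497  (= +√(2/3))

j₁+j₂−J=1  J+j₁−j₂=0  J−j₁+j₂=1  j₁+j₂+J+1=3
(j₁±m₁, j₂±m₂, J±M) = (1,0,0,2,0,1)
P² = 2/3
sum k=0..0:
  [0] +1/1 = 1
S = 1
C² = P²·S² = 2/3 ; C = +0.816497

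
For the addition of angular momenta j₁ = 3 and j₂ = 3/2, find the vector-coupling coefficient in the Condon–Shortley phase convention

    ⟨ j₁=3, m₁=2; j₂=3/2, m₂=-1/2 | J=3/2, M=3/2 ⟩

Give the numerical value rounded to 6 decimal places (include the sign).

-0.534522

√[4·3!3!0!/7! · 5!1!1!2!3!0!] = √(288/7)
  +(−1)^1/∏(1,2,0,0,3,0)! = -1/12  (running -1/12)
⟨..|..⟩ = √(288/7)·(-1/12) = -0.534522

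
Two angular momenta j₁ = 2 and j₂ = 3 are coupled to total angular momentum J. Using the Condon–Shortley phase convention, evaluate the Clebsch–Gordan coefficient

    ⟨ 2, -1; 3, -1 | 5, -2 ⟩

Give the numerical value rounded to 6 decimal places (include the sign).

+√(1/2) = +0.707107

triangle: 0!×4!×6!/11! = 17280/39916800
(j±m)!: 1!×3!×2!×4!×3!×7! = 8709120
prefactor² = (2J+1)×Δ×N² = 41472
  k=0: +1/(0!×0!×3!×2!×1!×4!) = 1/288
Σ = 1/288  ⇒  CG² = 41472×1/288² = 1/2
CG = +√(1/2) = +0.707107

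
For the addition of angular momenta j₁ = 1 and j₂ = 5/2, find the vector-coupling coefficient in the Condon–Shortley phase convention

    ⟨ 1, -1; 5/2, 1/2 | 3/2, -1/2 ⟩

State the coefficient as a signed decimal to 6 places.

triangle: 2!*0!*3!/6! = 12/720
(j±m)!: 0!*2!*3!*2!*1!*2! = 48
prefactor² = (2J+1)*Δ*N² = 16/5
  k=2: +1/(2!*0!*0!*1!*0!*2!) = 1/4
Σ = 1/4  ⇒  CG² = 16/5*1/4² = 1/5
CG = +√(1/5) = +0.447214

+√(1/5) ≈ +0.447214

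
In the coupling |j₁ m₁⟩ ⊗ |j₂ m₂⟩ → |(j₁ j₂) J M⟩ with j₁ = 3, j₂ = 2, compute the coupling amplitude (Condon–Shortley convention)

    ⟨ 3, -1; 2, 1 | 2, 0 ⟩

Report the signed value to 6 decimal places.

+√(1/7) = +0.377964

√[5·3!3!1!/8! · 2!4!3!1!2!2!] = √(36/7)
  +(−1)^2/∏(2,1,2,1,1,0)! = 1/4  (running 1/4)
  +(−1)^3/∏(3,0,1,0,2,1)! = -1/12  (running 1/6)
⟨..|..⟩ = √(36/7)·(1/6) = +0.377964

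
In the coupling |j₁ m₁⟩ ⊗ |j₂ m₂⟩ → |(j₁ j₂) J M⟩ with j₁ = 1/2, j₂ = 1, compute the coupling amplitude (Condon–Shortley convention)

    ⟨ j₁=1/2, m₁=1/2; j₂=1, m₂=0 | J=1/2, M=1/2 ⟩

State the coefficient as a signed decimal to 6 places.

+√(1/3) = +0.577350

triangle: 1!*0!*1!/3! = 1/6
(j±m)!: 1!*0!*1!*1!*1!*0! = 1
prefactor² = (2J+1)*Δ*N² = 1/3
  k=0: +1/(0!*1!*0!*1!*0!*0!) = 1
Σ = 1  ⇒  CG² = 1/3*1² = 1/3
CG = +√(1/3) = +0.577350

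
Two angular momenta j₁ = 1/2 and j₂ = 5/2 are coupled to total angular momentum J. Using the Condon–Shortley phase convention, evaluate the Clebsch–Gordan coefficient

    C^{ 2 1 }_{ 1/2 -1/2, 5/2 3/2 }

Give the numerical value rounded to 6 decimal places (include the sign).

j₁+j₂−J=1  J+j₁−j₂=0  J−j₁+j₂=4  j₁+j₂+J+1=6
(j₁±m₁, j₂±m₂, J±M) = (0,1,4,1,3,1)
P² = 24
sum k=1..1:
  [1] −1/6 = -1/6
S = -1/6
C² = P²·S² = 2/3 ; C = -0.816497

−√(2/3) = -0.816497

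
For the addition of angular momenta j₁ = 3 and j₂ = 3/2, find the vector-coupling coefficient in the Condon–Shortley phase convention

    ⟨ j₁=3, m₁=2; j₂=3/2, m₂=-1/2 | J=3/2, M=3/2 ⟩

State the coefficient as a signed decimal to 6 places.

-0.534522  (= −√(2/7))

√[4·3!3!0!/7! · 5!1!1!2!3!0!] = √(288/7)
  +(−1)^1/∏(1,2,0,0,3,0)! = -1/12  (running -1/12)
⟨..|..⟩ = √(288/7)·(-1/12) = -0.534522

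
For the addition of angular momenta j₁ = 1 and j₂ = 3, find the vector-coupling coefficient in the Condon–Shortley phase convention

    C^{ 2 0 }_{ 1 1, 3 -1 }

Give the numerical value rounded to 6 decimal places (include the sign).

√[5·2!0!4!/7! · 2!0!2!4!2!2!] = √(128/7)
  +(−1)^0/∏(0,2,0,2,0,2)! = 1/8  (running 1/8)
⟨..|..⟩ = √(128/7)·(1/8) = +0.534522

+√(2/7) = +0.534522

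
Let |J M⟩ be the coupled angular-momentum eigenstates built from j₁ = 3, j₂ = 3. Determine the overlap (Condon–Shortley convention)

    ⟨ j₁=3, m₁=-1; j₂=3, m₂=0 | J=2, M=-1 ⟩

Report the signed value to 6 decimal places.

+0.154303

√[5·4!2!2!/9! · 2!4!3!3!1!3!] = √(96/7)
  +(−1)^2/∏(2,2,2,1,0,1)! = 1/8  (running 1/8)
  +(−1)^3/∏(3,1,1,0,1,2)! = -1/12  (running 1/24)
⟨..|..⟩ = √(96/7)·(1/24) = +0.154303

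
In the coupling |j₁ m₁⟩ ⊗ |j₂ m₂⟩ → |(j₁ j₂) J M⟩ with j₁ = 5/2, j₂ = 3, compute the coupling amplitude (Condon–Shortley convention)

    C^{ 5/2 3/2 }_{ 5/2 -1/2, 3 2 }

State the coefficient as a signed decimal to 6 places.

+√(1/14) = +0.267261

√[6·3!2!3!/9! · 2!3!5!1!4!1!] = √(288/7)
  +(−1)^2/∏(2,1,1,3,1,0)! = 1/12  (running 1/12)
  +(−1)^3/∏(3,0,0,2,2,1)! = -1/24  (running 1/24)
⟨..|..⟩ = √(288/7)·(1/24) = +0.267261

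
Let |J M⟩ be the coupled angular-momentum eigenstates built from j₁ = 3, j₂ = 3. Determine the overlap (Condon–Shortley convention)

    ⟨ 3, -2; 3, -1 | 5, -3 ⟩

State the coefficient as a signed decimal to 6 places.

−√(1/6) = -0.408248

√[11·1!5!5!/12! · 1!5!2!4!2!8!] = √(153600)
  +(−1)^0/∏(0,1,5,2,0,3)! = 1/1440  (running 1/1440)
  +(−1)^1/∏(1,0,4,1,1,4)! = -1/576  (running -1/960)
⟨..|..⟩ = √(153600)·(-1/960) = -0.408248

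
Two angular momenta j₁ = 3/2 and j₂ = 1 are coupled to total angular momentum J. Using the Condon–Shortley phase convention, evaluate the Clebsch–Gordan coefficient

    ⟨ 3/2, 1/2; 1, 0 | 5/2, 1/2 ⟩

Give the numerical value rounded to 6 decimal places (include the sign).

j₁+j₂−J=0  J+j₁−j₂=3  J−j₁+j₂=2  j₁+j₂+J+1=6
(j₁±m₁, j₂±m₂, J±M) = (2,1,1,1,3,2)
P² = 12/5
sum k=0..0:
  [0] +1/2 = 1/2
S = 1/2
C² = P²·S² = 3/5 ; C = +0.774597

+0.774597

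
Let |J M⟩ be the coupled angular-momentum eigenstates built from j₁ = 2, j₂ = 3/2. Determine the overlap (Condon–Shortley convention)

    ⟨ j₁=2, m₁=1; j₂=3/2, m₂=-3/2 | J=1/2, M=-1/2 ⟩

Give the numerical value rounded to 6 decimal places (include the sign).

+√(1/10) = +0.316228

√[2·3!1!0!/5! · 3!1!0!3!0!1!] = √(18/5)
  +(−1)^0/∏(0,3,1,0,0,0)! = 1/6  (running 1/6)
⟨..|..⟩ = √(18/5)·(1/6) = +0.316228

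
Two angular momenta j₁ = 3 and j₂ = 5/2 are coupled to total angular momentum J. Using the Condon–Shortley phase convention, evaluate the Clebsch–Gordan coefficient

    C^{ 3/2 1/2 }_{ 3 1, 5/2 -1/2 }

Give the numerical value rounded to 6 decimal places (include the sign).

−√(1/105) ≈ -0.097590

j₁+j₂−J=4  J+j₁−j₂=2  J−j₁+j₂=1  j₁+j₂+J+1=8
(j₁±m₁, j₂±m₂, J±M) = (4,2,2,3,2,1)
P² = 192/35
sum k=1..2:
  [1] −1/6 = -1/6
  [2] +1/8 = 1/8
S = -1/24
C² = P²·S² = 1/105 ; C = -0.097590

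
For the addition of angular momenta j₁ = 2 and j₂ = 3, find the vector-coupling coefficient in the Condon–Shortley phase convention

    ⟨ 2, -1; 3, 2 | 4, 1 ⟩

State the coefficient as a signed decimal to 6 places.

√[9·1!3!5!/10! · 1!3!5!1!5!3!] = √(6480/7)
  +(−1)^0/∏(0,1,3,5,0,0)! = 1/720  (running 1/720)
  +(−1)^1/∏(1,0,2,4,1,1)! = -1/48  (running -7/360)
⟨..|..⟩ = √(6480/7)·(-7/360) = -0.591608

-0.591608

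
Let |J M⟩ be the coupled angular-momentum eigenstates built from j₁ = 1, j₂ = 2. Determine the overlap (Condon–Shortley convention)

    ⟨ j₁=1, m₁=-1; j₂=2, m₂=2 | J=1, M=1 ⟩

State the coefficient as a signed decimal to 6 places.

triangle: 2!*0!*2!/5! = 4/120
(j±m)!: 0!*2!*4!*0!*2!*0! = 96
prefactor² = (2J+1)*Δ*N² = 48/5
  k=2: +1/(2!*0!*0!*2!*0!*0!) = 1/4
Σ = 1/4  ⇒  CG² = 48/5*1/4² = 3/5
CG = +√(3/5) = +0.774597

+0.774597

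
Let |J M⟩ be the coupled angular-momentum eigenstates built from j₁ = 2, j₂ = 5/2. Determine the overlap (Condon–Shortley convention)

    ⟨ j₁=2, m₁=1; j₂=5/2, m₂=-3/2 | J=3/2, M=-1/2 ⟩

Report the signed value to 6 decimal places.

√[4·3!1!2!/7! · 3!1!1!4!1!2!] = √(96/35)
  +(−1)^0/∏(0,3,1,1,0,1)! = 1/6  (running 1/6)
  +(−1)^1/∏(1,2,0,0,1,2)! = -1/4  (running -1/12)
⟨..|..⟩ = √(96/35)·(-1/12) = -0.138013

−√(2/105) = -0.138013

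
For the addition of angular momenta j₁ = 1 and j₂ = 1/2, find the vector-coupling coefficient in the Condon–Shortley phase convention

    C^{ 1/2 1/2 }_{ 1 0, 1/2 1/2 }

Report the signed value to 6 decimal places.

√[2·1!1!0!/3! · 1!1!1!0!1!0!] = √(1/3)
  +(−1)^1/∏(1,0,0,0,1,0)! = -1  (running -1)
⟨..|..⟩ = √(1/3)·(-1) = -0.577350

-0.577350  (= −√(1/3))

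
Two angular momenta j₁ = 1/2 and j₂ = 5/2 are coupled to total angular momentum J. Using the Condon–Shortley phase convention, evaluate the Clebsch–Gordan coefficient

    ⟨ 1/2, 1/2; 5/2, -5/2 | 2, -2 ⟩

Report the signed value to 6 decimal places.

√[5·1!0!4!/6! · 1!0!0!5!0!4!] = √(480)
  +(−1)^0/∏(0,1,0,0,0,4)! = 1/24  (running 1/24)
⟨..|..⟩ = √(480)·(1/24) = +0.912871

+√(5/6) ≈ +0.912871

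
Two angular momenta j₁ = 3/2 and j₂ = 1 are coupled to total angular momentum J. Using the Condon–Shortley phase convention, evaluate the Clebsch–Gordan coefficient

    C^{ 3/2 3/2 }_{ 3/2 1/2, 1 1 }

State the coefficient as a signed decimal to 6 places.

−√(2/5) ≈ -0.632456

j₁+j₂−J=1  J+j₁−j₂=2  J−j₁+j₂=1  j₁+j₂+J+1=5
(j₁±m₁, j₂±m₂, J±M) = (2,1,2,0,3,0)
P² = 8/5
sum k=1..1:
  [1] −1/2 = -1/2
S = -1/2
C² = P²·S² = 2/5 ; C = -0.632456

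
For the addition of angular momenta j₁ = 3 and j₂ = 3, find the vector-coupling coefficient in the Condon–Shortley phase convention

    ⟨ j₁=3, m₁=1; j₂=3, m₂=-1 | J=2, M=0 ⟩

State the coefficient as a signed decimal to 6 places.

−√(3/28) = -0.327327

triangle: 4!×2!×2!/9! = 96/362880
(j±m)!: 4!×2!×2!×4!×2!×2! = 9216
prefactor² = (2J+1)×Δ×N² = 256/21
  k=0: +1/(0!×4!×2!×2!×0!×0!) = 1/96
  k=1: −1/(1!×3!×1!×1!×1!×1!) = -1/6
  k=2: +1/(2!×2!×0!×0!×2!×2!) = 1/16
Σ = -3/32  ⇒  CG² = 256/21×(-3/32)² = 3/28
CG = −√(3/28) = -0.327327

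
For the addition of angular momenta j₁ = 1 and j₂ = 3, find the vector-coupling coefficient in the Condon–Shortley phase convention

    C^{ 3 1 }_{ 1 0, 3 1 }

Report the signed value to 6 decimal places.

j₁+j₂−J=1  J+j₁−j₂=1  J−j₁+j₂=5  j₁+j₂+J+1=8
(j₁±m₁, j₂±m₂, J±M) = (1,1,4,2,4,2)
P² = 48
sum k=0..1:
  [0] +1/24 = 1/24
  [1] −1/12 = -1/12
S = -1/24
C² = P²·S² = 1/12 ; C = -0.288675

−√(1/12) = -0.288675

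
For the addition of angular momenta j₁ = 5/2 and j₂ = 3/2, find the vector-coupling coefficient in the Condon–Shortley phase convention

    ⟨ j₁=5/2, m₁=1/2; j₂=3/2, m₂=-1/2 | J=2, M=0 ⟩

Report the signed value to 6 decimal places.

−√(1/14) ≈ -0.267261

triangle: 2!×3!×1!/7! = 12/5040
(j±m)!: 3!×2!×1!×2!×2!×2! = 96
prefactor² = (2J+1)×Δ×N² = 8/7
  k=0: +1/(0!×2!×2!×1!×1!×0!) = 1/4
  k=1: −1/(1!×1!×1!×0!×2!×1!) = -1/2
Σ = -1/4  ⇒  CG² = 8/7×(-1/4)² = 1/14
CG = −√(1/14) = -0.267261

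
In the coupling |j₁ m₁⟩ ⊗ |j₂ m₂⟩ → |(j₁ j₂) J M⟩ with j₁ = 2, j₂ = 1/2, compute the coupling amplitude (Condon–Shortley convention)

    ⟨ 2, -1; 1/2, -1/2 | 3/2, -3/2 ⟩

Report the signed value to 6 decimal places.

+0.447214  (= +√(1/5))

√[4·1!3!0!/5! · 1!3!0!1!0!3!] = √(36/5)
  +(−1)^0/∏(0,1,3,0,0,0)! = 1/6  (running 1/6)
⟨..|..⟩ = √(36/5)·(1/6) = +0.447214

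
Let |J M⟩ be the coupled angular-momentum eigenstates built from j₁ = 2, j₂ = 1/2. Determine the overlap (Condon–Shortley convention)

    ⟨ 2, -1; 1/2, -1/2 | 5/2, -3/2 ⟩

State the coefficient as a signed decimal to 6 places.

triangle: 0!×4!×1!/6! = 24/720
(j±m)!: 1!×3!×0!×1!×1!×4! = 144
prefactor² = (2J+1)×Δ×N² = 144/5
  k=0: +1/(0!×0!×3!×0!×1!×1!) = 1/6
Σ = 1/6  ⇒  CG² = 144/5×1/6² = 4/5
CG = +√(4/5) = +0.894427

+0.894427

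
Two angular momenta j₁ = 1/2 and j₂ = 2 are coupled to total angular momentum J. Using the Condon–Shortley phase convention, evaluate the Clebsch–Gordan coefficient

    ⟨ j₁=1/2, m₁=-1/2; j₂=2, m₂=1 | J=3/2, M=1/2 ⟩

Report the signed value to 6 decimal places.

j₁+j₂−J=1  J+j₁−j₂=0  J−j₁+j₂=3  j₁+j₂+J+1=5
(j₁±m₁, j₂±m₂, J±M) = (0,1,3,1,2,1)
P² = 12/5
sum k=1..1:
  [1] −1/2 = -1/2
S = -1/2
C² = P²·S² = 3/5 ; C = -0.774597

−√(3/5) ≈ -0.774597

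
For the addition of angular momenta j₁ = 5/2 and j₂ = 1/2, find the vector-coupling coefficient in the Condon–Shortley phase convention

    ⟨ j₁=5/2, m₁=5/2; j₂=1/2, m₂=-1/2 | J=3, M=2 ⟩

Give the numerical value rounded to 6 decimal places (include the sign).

+√(1/6) = +0.408248

triangle: 0!*5!*1!/7! = 120/5040
(j±m)!: 5!*0!*0!*1!*5!*1! = 14400
prefactor² = (2J+1)*Δ*N² = 2400
  k=0: +1/(0!*0!*0!*0!*5!*1!) = 1/120
Σ = 1/120  ⇒  CG² = 2400*1/120² = 1/6
CG = +√(1/6) = +0.408248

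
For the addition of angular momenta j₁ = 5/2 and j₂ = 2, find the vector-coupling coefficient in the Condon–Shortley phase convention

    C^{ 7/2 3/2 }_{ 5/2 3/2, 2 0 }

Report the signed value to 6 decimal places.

j₁+j₂−J=1  J+j₁−j₂=4  J−j₁+j₂=3  j₁+j₂+J+1=9
(j₁±m₁, j₂±m₂, J±M) = (4,1,2,2,5,2)
P² = 512/7
sum k=0..1:
  [0] +1/12 = 1/12
  [1] −1/48 = -1/48
S = 1/16
C² = P²·S² = 2/7 ; C = +0.534522

+√(2/7) ≈ +0.534522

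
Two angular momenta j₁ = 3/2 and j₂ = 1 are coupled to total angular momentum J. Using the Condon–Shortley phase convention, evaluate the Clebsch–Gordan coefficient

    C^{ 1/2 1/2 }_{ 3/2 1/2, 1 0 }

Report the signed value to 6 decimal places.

triangle: 2!*1!*0!/4! = 2/24
(j±m)!: 2!*1!*1!*1!*1!*0! = 2
prefactor² = (2J+1)*Δ*N² = 1/3
  k=1: −1/(1!*1!*0!*0!*1!*0!) = -1
Σ = -1  ⇒  CG² = 1/3*(-1)² = 1/3
CG = −√(1/3) = -0.577350

-0.577350  (= −√(1/3))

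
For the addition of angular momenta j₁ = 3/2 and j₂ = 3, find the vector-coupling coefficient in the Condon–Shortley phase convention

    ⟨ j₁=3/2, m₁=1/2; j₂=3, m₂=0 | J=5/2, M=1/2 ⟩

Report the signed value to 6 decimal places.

−√(6/35) = -0.414039

√[6·2!1!4!/8! · 2!1!3!3!3!2!] = √(216/35)
  +(−1)^0/∏(0,2,1,3,0,1)! = 1/12  (running 1/12)
  +(−1)^1/∏(1,1,0,2,1,2)! = -1/4  (running -1/6)
⟨..|..⟩ = √(216/35)·(-1/6) = -0.414039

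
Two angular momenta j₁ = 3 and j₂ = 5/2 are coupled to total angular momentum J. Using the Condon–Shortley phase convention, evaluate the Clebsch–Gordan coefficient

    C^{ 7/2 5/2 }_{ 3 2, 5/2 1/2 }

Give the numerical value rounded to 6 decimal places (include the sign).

-0.178174  (= −√(2/63))

j₁+j₂−J=2  J+j₁−j₂=4  J−j₁+j₂=3  j₁+j₂+J+1=10
(j₁±m₁, j₂±m₂, J±M) = (5,1,3,2,6,1)
P² = 4608/7
sum k=0..1:
  [0] +1/72 = 1/72
  [1] −1/48 = -1/48
S = -1/144
C² = P²·S² = 2/63 ; C = -0.178174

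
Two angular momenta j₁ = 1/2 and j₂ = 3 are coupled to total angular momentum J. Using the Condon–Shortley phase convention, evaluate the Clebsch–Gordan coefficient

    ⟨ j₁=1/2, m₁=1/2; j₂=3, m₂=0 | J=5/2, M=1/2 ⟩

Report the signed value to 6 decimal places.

√[6·1!0!5!/7! · 1!0!3!3!3!2!] = √(432/7)
  +(−1)^0/∏(0,1,0,3,0,2)! = 1/12  (running 1/12)
⟨..|..⟩ = √(432/7)·(1/12) = +0.654654

+√(3/7) ≈ +0.654654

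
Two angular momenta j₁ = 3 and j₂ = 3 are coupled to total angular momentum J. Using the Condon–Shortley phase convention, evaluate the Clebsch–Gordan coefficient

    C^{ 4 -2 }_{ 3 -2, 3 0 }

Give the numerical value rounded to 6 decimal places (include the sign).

+0.139573

√[9·2!4!4!/11! · 1!5!3!3!2!6!] = √(124416/77)
  +(−1)^1/∏(1,1,4,2,0,2)! = -1/96  (running -1/96)
  +(−1)^2/∏(2,0,3,1,1,3)! = 1/72  (running 1/288)
⟨..|..⟩ = √(124416/77)·(1/288) = +0.139573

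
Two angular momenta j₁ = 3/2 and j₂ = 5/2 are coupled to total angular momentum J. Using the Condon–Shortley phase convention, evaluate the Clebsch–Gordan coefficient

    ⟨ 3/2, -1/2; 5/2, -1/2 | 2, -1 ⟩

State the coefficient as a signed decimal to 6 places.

−√(25/84) = -0.545545

√[5·2!1!3!/7! · 1!2!2!3!1!3!] = √(12/7)
  +(−1)^1/∏(1,1,1,1,0,2)! = -1/2  (running -1/2)
  +(−1)^2/∏(2,0,0,0,1,3)! = 1/12  (running -5/12)
⟨..|..⟩ = √(12/7)·(-5/12) = -0.545545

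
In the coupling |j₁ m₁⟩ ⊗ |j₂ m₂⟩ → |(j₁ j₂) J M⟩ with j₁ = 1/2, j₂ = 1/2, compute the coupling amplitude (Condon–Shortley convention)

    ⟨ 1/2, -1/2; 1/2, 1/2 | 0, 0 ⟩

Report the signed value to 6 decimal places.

triangle: 1!·0!·0!/2! = 1/2
(j±m)!: 0!·1!·1!·0!·0!·0! = 1
prefactor² = (2J+1)·Δ·N² = 1/2
  k=1: −1/(1!·0!·0!·0!·0!·0!) = -1
Σ = -1  ⇒  CG² = 1/2·(-1)² = 1/2
CG = −√(1/2) = -0.707107

-0.707107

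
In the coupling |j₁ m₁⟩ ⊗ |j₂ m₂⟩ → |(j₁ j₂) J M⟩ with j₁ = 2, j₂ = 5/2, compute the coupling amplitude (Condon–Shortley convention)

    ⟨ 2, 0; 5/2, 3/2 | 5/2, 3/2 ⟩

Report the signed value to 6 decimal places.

−√(1/70) = -0.119523

√[6·2!2!3!/8! · 2!2!4!1!4!1!] = √(288/35)
  +(−1)^1/∏(1,1,1,3,1,0)! = -1/6  (running -1/6)
  +(−1)^2/∏(2,0,0,2,2,1)! = 1/8  (running -1/24)
⟨..|..⟩ = √(288/35)·(-1/24) = -0.119523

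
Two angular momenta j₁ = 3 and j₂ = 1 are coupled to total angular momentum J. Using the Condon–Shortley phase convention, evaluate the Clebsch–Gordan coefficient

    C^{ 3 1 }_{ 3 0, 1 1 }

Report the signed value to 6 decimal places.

-0.707107

triangle: 1!·5!·1!/8! = 120/40320
(j±m)!: 3!·3!·2!·0!·4!·2! = 3456
prefactor² = (2J+1)·Δ·N² = 72
  k=1: −1/(1!·0!·2!·1!·3!·0!) = -1/12
Σ = -1/12  ⇒  CG² = 72·(-1/12)² = 1/2
CG = −√(1/2) = -0.707107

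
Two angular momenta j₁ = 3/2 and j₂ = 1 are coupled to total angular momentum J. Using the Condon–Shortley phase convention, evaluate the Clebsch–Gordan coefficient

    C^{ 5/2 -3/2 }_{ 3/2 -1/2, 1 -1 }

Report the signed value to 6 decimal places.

+√(3/5) ≈ +0.774597

√[6·0!3!2!/6! · 1!2!0!2!1!4!] = √(48/5)
  +(−1)^0/∏(0,0,2,0,1,2)! = 1/4  (running 1/4)
⟨..|..⟩ = √(48/5)·(1/4) = +0.774597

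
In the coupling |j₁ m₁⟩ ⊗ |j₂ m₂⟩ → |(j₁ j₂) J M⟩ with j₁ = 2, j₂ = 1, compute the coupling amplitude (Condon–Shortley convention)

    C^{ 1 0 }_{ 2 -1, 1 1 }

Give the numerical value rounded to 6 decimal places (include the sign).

+√(3/10) = +0.547723

j₁+j₂−J=2  J+j₁−j₂=2  J−j₁+j₂=0  j₁+j₂+J+1=5
(j₁±m₁, j₂±m₂, J±M) = (1,3,2,0,1,1)
P² = 6/5
sum k=2..2:
  [2] +1/2 = 1/2
S = 1/2
C² = P²·S² = 3/10 ; C = +0.547723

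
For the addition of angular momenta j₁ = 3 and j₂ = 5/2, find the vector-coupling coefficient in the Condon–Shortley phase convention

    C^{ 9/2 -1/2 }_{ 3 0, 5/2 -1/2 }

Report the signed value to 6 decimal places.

+√(10/231) = +0.208063

triangle: 1!×5!×4!/11! = 2880/39916800
(j±m)!: 3!×3!×2!×3!×4!×5! = 1244160
prefactor² = (2J+1)×Δ×N² = 69120/77
  k=0: +1/(0!×1!×3!×2!×2!×2!) = 1/48
  k=1: −1/(1!×0!×2!×1!×3!×3!) = -1/72
Σ = 1/144  ⇒  CG² = 69120/77×1/144² = 10/231
CG = +√(10/231) = +0.208063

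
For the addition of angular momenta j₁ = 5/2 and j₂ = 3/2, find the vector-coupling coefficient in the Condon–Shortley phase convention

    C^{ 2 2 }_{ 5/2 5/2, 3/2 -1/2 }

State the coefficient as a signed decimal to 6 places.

triangle: 2!*3!*1!/7! = 12/5040
(j±m)!: 5!*0!*1!*2!*4!*0! = 5760
prefactor² = (2J+1)*Δ*N² = 480/7
  k=0: +1/(0!*2!*0!*1!*3!*0!) = 1/12
Σ = 1/12  ⇒  CG² = 480/7*1/12² = 10/21
CG = +√(10/21) = +0.690066

+√(10/21) = +0.690066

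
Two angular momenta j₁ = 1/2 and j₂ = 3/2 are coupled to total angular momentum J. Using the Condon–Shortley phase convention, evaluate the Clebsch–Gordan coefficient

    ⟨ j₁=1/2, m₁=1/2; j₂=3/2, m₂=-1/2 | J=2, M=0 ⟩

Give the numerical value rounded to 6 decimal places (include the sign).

+√(1/2) = +0.707107

j₁+j₂−J=0  J+j₁−j₂=1  J−j₁+j₂=3  j₁+j₂+J+1=5
(j₁±m₁, j₂±m₂, J±M) = (1,0,1,2,2,2)
P² = 2
sum k=0..0:
  [0] +1/2 = 1/2
S = 1/2
C² = P²·S² = 1/2 ; C = +0.707107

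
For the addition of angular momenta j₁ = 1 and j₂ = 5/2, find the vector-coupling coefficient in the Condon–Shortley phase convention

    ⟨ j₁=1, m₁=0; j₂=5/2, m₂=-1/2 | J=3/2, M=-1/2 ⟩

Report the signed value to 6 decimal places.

j₁+j₂−J=2  J+j₁−j₂=0  J−j₁+j₂=3  j₁+j₂+J+1=6
(j₁±m₁, j₂±m₂, J±M) = (1,1,2,3,1,2)
P² = 8/5
sum k=1..1:
  [1] −1/2 = -1/2
S = -1/2
C² = P²·S² = 2/5 ; C = -0.632456

−√(2/5) = -0.632456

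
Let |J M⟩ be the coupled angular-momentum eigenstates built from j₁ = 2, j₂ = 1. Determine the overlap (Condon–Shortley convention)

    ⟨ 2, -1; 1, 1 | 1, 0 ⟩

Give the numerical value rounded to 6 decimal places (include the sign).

j₁+j₂−J=2  J+j₁−j₂=2  J−j₁+j₂=0  j₁+j₂+J+1=5
(j₁±m₁, j₂±m₂, J±M) = (1,3,2,0,1,1)
P² = 6/5
sum k=2..2:
  [2] +1/2 = 1/2
S = 1/2
C² = P²·S² = 3/10 ; C = +0.547723

+0.547723  (= +√(3/10))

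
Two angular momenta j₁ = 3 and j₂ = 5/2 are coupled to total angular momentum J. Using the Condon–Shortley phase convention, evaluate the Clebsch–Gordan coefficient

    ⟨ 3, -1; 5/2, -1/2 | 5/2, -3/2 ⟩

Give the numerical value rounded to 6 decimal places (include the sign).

triangle: 3!·3!·2!/9! = 72/362880
(j±m)!: 2!·4!·2!·3!·1!·4! = 13824
prefactor² = (2J+1)·Δ·N² = 576/35
  k=1: −1/(1!·2!·3!·1!·0!·1!) = -1/12
  k=2: +1/(2!·1!·2!·0!·1!·2!) = 1/8
Σ = 1/24  ⇒  CG² = 576/35·1/24² = 1/35
CG = +√(1/35) = +0.169031

+0.169031  (= +√(1/35))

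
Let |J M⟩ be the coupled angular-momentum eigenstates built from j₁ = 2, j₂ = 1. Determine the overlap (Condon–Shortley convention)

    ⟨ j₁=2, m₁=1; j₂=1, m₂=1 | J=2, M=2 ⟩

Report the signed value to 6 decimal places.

√[5·1!3!1!/6! · 3!1!2!0!4!0!] = √(12)
  +(−1)^1/∏(1,0,0,1,3,0)! = -1/6  (running -1/6)
⟨..|..⟩ = √(12)·(-1/6) = -0.577350

−√(1/3) ≈ -0.577350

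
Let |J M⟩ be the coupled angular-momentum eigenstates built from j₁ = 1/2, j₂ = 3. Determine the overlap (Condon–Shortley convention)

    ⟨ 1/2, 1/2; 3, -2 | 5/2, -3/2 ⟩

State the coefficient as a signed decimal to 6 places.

triangle: 1!×0!×5!/7! = 120/5040
(j±m)!: 1!×0!×1!×5!×1!×4! = 2880
prefactor² = (2J+1)×Δ×N² = 2880/7
  k=0: +1/(0!×1!×0!×1!×0!×4!) = 1/24
Σ = 1/24  ⇒  CG² = 2880/7×1/24² = 5/7
CG = +√(5/7) = +0.845154

+0.845154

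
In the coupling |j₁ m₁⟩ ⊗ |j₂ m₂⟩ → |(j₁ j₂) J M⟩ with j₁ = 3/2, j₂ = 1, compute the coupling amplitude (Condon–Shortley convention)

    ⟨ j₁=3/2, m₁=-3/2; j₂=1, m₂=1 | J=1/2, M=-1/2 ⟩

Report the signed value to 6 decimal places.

triangle: 2!·1!·0!/4! = 2/24
(j±m)!: 0!·3!·2!·0!·0!·1! = 12
prefactor² = (2J+1)·Δ·N² = 2
  k=2: +1/(2!·0!·1!·0!·0!·0!) = 1/2
Σ = 1/2  ⇒  CG² = 2·1/2² = 1/2
CG = +√(1/2) = +0.707107

+0.707107  (= +√(1/2))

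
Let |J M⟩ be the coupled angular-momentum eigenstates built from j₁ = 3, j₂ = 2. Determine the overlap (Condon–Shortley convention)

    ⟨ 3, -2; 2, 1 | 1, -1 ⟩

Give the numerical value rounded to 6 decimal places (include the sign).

j₁+j₂−J=4  J+j₁−j₂=2  J−j₁+j₂=0  j₁+j₂+J+1=7
(j₁±m₁, j₂±m₂, J±M) = (1,5,3,1,0,2)
P² = 288/7
sum k=3..3:
  [3] −1/12 = -1/12
S = -1/12
C² = P²·S² = 2/7 ; C = -0.534522

-0.534522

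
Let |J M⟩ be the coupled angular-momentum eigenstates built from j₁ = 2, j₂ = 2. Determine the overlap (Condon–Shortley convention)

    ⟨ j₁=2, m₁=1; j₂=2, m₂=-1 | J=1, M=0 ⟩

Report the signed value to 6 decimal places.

triangle: 3!·1!·1!/6! = 6/720
(j±m)!: 3!·1!·1!·3!·1!·1! = 36
prefactor² = (2J+1)·Δ·N² = 9/10
  k=0: +1/(0!·3!·1!·1!·0!·0!) = 1/6
  k=1: −1/(1!·2!·0!·0!·1!·1!) = -1/2
Σ = -1/3  ⇒  CG² = 9/10·(-1/3)² = 1/10
CG = −√(1/10) = -0.316228

-0.316228  (= −√(1/10))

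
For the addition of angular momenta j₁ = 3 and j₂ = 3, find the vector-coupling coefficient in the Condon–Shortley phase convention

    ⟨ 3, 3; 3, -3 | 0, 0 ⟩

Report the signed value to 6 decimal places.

+0.377964

triangle: 6!×0!×0!/7! = 720/5040
(j±m)!: 6!×0!×0!×6!×0!×0! = 518400
prefactor² = (2J+1)×Δ×N² = 518400/7
  k=0: +1/(0!×6!×0!×0!×0!×0!) = 1/720
Σ = 1/720  ⇒  CG² = 518400/7×1/720² = 1/7
CG = +√(1/7) = +0.377964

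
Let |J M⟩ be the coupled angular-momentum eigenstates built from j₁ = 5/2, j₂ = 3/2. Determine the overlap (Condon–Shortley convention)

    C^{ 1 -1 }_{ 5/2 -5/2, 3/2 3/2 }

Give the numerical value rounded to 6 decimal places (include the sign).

−√(1/2) = -0.707107

triangle: 3!×2!×0!/6! = 12/720
(j±m)!: 0!×5!×3!×0!×0!×2! = 1440
prefactor² = (2J+1)×Δ×N² = 72
  k=3: −1/(3!×0!×2!×0!×0!×0!) = -1/12
Σ = -1/12  ⇒  CG² = 72×(-1/12)² = 1/2
CG = −√(1/2) = -0.707107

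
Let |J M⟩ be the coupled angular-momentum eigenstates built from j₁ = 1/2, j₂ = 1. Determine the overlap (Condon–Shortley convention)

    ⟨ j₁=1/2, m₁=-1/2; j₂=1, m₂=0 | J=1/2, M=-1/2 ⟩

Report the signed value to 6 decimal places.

j₁+j₂−J=1  J+j₁−j₂=0  J−j₁+j₂=1  j₁+j₂+J+1=3
(j₁±m₁, j₂±m₂, J±M) = (0,1,1,1,0,1)
P² = 1/3
sum k=1..1:
  [1] −1/1 = -1
S = -1
C² = P²·S² = 1/3 ; C = -0.577350

-0.577350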